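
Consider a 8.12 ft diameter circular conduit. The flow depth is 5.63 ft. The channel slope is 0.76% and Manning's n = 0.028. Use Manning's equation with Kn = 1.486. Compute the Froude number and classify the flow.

subcritical

For a circular section of diameter D = 8.12 ft at depth y = 5.63 ft, the central angle is θ = 2 arccos(1 − 2y/D) = 3.936 rad. Then A = (D²/8)(θ − sin θ) = 38.32 ft² and P = Dθ/2 = 15.98 ft.
Hydraulic radius R = A/P = 38.32/15.98 = 2.398 ft.
V = (1.486/n) R^(2/3) √S = (1.486/0.028) × 2.398^(2/3) × √0.0076 = 8.289 ft/s. Hydraulic depth D_h = A/T = 38.32/7.488 = 5.117 ft.
Froude number Fr = V/√(g·D_h) = 8.289/√(32.2×5.117) = 0.646, which is less than 1, so the flow is subcritical.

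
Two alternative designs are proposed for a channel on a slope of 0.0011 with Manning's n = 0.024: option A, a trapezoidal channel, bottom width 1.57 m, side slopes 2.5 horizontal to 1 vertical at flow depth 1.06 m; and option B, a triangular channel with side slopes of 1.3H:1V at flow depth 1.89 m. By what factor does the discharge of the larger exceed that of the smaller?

Channel A: With bottom width b = 1.57 m and side slope z = 2.5: A = (b + zy)y = (1.57 + 2.5×1.06)×1.06 = 4.473 m²; P = b + 2y√(1+z²) = 1.57 + 2×1.06×2.693 = 7.278 m. Hydraulic radius R = A/P = 4.473/7.278 = 0.6146 m. Q_A = (1/0.024)·4.473·0.6146^(2/3)·√0.0011 = 4.469 m³/s.
Channel B: For a triangular section with side slope z = 1.3: A = zy² = 1.3×1.89² = 4.644 m²; P = 2y√(1+z²) = 2×1.89×1.64 = 6.2 m. Hydraulic radius R = A/P = 4.644/6.2 = 0.749 m. Q_B = (1/0.024)·4.644·0.749^(2/3)·√0.0011 = 5.293 m³/s.
The larger discharge is 5.293 m³/s and the smaller is 4.469 m³/s; the ratio is 1.18.

1.18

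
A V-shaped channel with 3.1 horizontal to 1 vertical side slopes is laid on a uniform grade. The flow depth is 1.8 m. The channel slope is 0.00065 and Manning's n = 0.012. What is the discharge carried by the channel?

Q = 19.2 m³/s

For a triangular section with side slope z = 3.1: A = zy² = 3.1×1.8² = 10.04 m²; P = 2y√(1+z²) = 2×1.8×3.257 = 11.73 m.
Hydraulic radius R = A/P = 10.04/11.73 = 0.8565 m.
Manning's equation: Q = (1/n) A R^(2/3) S^(1/2) = (1/0.012) × 10.04 × 0.8565^(2/3) × 0.00065^(1/2) = 19.2 m³/s.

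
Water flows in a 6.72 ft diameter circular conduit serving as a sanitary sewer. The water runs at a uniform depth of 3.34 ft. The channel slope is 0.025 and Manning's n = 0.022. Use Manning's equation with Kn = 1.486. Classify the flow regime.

For a circular section of diameter D = 6.72 ft at depth y = 3.34 ft, the central angle is θ = 2 arccos(1 − 2y/D) = 3.13 rad. Then A = (D²/8)(θ − sin θ) = 17.6 ft² and P = Dθ/2 = 10.52 ft.
Hydraulic radius R = A/P = 17.6/10.52 = 1.674 ft.
V = (1.486/n) R^(2/3) √S = (1.486/0.022) × 1.674^(2/3) × √0.025 = 15.05 ft/s. Hydraulic depth D_h = A/T = 17.6/6.72 = 2.619 ft.
Froude number Fr = V/√(g·D_h) = 15.05/√(32.2×2.619) = 1.64, which is greater than 1, so the flow is supercritical.

supercritical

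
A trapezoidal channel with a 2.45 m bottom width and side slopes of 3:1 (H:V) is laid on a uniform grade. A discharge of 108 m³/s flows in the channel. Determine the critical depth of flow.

y_c = 2.67 m

At critical depth, Q² T / (g A³) = 1, i.e. A³/T = Q²/g = 108²/9.81 = 1189.
At y = 3.39 m: A³/T = 3436 — over.
At y = 2.67 m: A³/T = 1179 — ≈ 1189.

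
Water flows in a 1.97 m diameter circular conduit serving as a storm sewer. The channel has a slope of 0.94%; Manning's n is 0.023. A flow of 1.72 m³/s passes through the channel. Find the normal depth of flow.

y_n = 0.62 m

Manning's equation rearranged: A R^(2/3) = nQ / (1·√S) = 0.023 × 1.72 / (√0.0094) = 0.408.
Trying y = 0.78 m: A R^(2/3) = 0.6287 — over.
Trying y = 0.547 m: A R^(2/3) = 0.3202 — short.
Trying y = 0.62 m: A R^(2/3) = 0.4083 — matches.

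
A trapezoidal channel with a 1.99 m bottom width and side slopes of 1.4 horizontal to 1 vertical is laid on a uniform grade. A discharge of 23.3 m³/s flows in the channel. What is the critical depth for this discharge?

At critical depth, Q² T / (g A³) = 1, i.e. A³/T = Q²/g = 23.3²/9.81 = 55.34.
Trying y = 2.02 m: A³/T = 120.6 — too large.
Trying y = 1.25 m: A³/T = 18.61 — too small.
Trying y = 1.66 m: A³/T = 55.33 — matches.

y_c = 1.66 m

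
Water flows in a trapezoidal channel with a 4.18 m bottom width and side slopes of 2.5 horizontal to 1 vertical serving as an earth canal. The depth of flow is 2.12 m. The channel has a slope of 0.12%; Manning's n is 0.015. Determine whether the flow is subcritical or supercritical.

With bottom width b = 4.18 m and side slope z = 2.5: A = (b + zy)y = (4.18 + 2.5×2.12)×2.12 = 20.1 m²; P = b + 2y√(1+z²) = 4.18 + 2×2.12×2.693 = 15.6 m.
Hydraulic radius R = A/P = 20.1/15.6 = 1.289 m.
V = (1/n) R^(2/3) √S = (1/0.015) × 1.289^(2/3) × √0.0012 = 2.735 m/s. Hydraulic depth D_h = A/T = 20.1/14.78 = 1.36 m.
Froude number Fr = V/√(g·D_h) = 2.735/√(9.81×1.36) = 0.749, which is less than 1, so the flow is subcritical.

subcritical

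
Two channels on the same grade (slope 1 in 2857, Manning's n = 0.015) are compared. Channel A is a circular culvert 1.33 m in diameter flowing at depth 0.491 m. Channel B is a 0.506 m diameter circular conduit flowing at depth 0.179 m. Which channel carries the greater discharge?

Channel A: For a circular section of diameter D = 1.33 m at depth y = 0.491 m, the central angle is θ = 2 arccos(1 − 2y/D) = 2.612 rad. Then A = (D²/8)(θ − sin θ) = 0.4659 m² and P = Dθ/2 = 1.737 m. Hydraulic radius R = A/P = 0.4659/1.737 = 0.2682 m. Q_A = (1/0.015)·0.4659·0.2682^(2/3)·√0.00035 = 0.2417 m³/s.
Channel B: For a circular section of diameter D = 0.506 m at depth y = 0.179 m, the central angle is θ = 2 arccos(1 − 2y/D) = 2.548 rad. Then A = (D²/8)(θ − sin θ) = 0.06364 m² and P = Dθ/2 = 0.6446 m. Hydraulic radius R = A/P = 0.06364/0.6446 = 0.09873 m. Q_B = (1/0.015)·0.06364·0.09873^(2/3)·√0.00035 = 0.01696 m³/s.
Q_A = 0.2417 m³/s vs Q_B = 0.01696 m³/s, so channel A carries more.

channel A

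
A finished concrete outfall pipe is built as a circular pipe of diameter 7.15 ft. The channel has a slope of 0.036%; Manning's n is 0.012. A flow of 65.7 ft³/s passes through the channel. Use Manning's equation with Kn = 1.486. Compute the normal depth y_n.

y_n = 3.46 ft

Manning's equation rearranged: A R^(2/3) = nQ / (1.486·√S) = 0.012 × 65.7 / (1.486 × √0.00036) = 27.96.
Trying y = 4.09 ft: A R^(2/3) = 36.89 — over.
Trying y = 2.43 ft: A R^(2/3) = 14.71 — short.
Trying y = 3.46 ft: A R^(2/3) = 27.96 — close enough.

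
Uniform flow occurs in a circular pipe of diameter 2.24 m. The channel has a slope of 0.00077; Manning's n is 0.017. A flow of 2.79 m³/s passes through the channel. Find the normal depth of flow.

Manning's equation rearranged: A R^(2/3) = nQ / (1·√S) = 0.017 × 2.79 / (√0.00077) = 1.709.
At y = 1.42 m: A R^(2/3) = 1.953 — high.
At y = 1.06 m: A R^(2/3) = 1.218 — low.
At y = 1.3 m: A R^(2/3) = 1.708 — matches.

y_n = 1.3 m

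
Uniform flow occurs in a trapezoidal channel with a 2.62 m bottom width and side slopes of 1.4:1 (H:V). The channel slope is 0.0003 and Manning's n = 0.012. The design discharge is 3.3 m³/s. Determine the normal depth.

y_n = 0.855 m

Manning's equation rearranged: A R^(2/3) = nQ / (1·√S) = 0.012 × 3.3 / (√0.0003) = 2.286.
At y = 1.01 m: A R^(2/3) = 3.115 — high.
At y = 0.635 m: A R^(2/3) = 1.335 — low.
At y = 0.855 m: A R^(2/3) = 2.287 — close enough.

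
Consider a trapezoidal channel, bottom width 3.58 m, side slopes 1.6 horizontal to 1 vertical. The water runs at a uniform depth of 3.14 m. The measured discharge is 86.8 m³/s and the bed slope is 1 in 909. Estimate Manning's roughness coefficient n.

With bottom width b = 3.58 m and side slope z = 1.6: A = (b + zy)y = (3.58 + 1.6×3.14)×3.14 = 27.02 m²; P = b + 2y√(1+z²) = 3.58 + 2×3.14×1.887 = 15.43 m.
Hydraulic radius R = A/P = 27.02/15.43 = 1.751 m.
Rearranging Manning's equation: n = (1/Q) A R^(2/3) S^(1/2) = (1/86.8) × 27.02 × 1.751^(2/3) × √0.0011 = 0.015.

n = 0.015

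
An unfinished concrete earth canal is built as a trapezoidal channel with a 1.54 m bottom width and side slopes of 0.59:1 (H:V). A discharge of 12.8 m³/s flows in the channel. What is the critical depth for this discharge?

At critical depth, Q² T / (g A³) = 1, i.e. A³/T = Q²/g = 12.8²/9.81 = 16.7.
Trying y = 1.98 m: A³/T = 39.77 — high.
Trying y = 1.14 m: A³/T = 5.562 — low.
Trying y = 1.56 m: A³/T = 16.73 — matches.

y_c = 1.56 m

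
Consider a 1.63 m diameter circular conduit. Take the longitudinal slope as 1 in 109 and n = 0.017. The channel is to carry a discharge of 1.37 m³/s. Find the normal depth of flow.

Manning's equation rearranged: A R^(2/3) = nQ / (1·√S) = 0.017 × 1.37 / (√0.009174) = 0.2432.
Try y = 0.604 m: A R^(2/3) = 0.3356 — too large.
Try y = 0.39 m: A R^(2/3) = 0.144 — too small.
Try y = 0.51 m: A R^(2/3) = 0.2436 — ≈ 0.2432.

y_n = 0.51 m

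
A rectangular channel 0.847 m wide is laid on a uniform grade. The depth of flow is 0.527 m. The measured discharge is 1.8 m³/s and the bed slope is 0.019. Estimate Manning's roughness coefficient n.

Flow area A = b·y = 0.847 × 0.527 = 0.4464 m². Wetted perimeter P = b + 2y = 0.847 + 2×0.527 = 1.901 m.
Hydraulic radius R = A/P = 0.4464/1.901 = 0.2348 m.
Rearranging Manning's equation: n = (1/Q) A R^(2/3) S^(1/2) = (1/1.8) × 0.4464 × 0.2348^(2/3) × √0.019 = 0.013.

n = 0.013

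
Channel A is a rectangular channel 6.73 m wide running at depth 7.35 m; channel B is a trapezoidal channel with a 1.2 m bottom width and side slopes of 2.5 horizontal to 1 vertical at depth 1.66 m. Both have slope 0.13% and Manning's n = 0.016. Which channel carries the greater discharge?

channel A

Channel A: Flow area A = b·y = 6.73 × 7.35 = 49.47 m². Wetted perimeter P = b + 2y = 6.73 + 2×7.35 = 21.43 m. Hydraulic radius R = A/P = 49.47/21.43 = 2.308 m. Q_A = (1/0.016)·49.47·2.308^(2/3)·√0.0013 = 194.7 m³/s.
Channel B: With bottom width b = 1.2 m and side slope z = 2.5: A = (b + zy)y = (1.2 + 2.5×1.66)×1.66 = 8.881 m²; P = b + 2y√(1+z²) = 1.2 + 2×1.66×2.693 = 10.14 m. Hydraulic radius R = A/P = 8.881/10.14 = 0.8759 m. Q_B = (1/0.016)·8.881·0.8759^(2/3)·√0.0013 = 18.32 m³/s.
Q_A = 194.7 m³/s vs Q_B = 18.32 m³/s, so channel A carries more.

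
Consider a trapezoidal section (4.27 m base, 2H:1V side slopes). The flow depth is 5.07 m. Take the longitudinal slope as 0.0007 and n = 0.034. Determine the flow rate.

Q = 111 m³/s

With bottom width b = 4.27 m and side slope z = 2: A = (b + zy)y = (4.27 + 2×5.07)×5.07 = 73.06 m²; P = b + 2y√(1+z²) = 4.27 + 2×5.07×2.236 = 26.94 m.
Hydraulic radius R = A/P = 73.06/26.94 = 2.712 m.
Manning's equation: Q = (1/n) A R^(2/3) S^(1/2) = (1/0.034) × 73.06 × 2.712^(2/3) × 0.0007^(1/2) = 111 m³/s.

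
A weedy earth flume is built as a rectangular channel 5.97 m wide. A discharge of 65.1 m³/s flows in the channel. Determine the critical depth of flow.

y_c = 2.3 m

For a rectangular channel, critical depth y_c = (q²/g)^(1/3) where q = Q/b = 65.1/5.97 = 10.9 m²/s.
So y_c = (10.9²/9.81)^(1/3) = 2.3 m.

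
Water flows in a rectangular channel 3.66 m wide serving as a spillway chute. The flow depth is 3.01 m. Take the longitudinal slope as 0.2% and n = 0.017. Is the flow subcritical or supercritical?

Flow area A = b·y = 3.66 × 3.01 = 11.02 m². Wetted perimeter P = b + 2y = 3.66 + 2×3.01 = 9.68 m.
Hydraulic radius R = A/P = 11.02/9.68 = 1.138 m.
V = (1/n) R^(2/3) √S = (1/0.017) × 1.138^(2/3) × √0.002 = 2.868 m/s. Hydraulic depth D_h = A/T = 11.02/3.66 = 3.01 m.
Froude number Fr = V/√(g·D_h) = 2.868/√(9.81×3.01) = 0.528, which is less than 1, so the flow is subcritical.

subcritical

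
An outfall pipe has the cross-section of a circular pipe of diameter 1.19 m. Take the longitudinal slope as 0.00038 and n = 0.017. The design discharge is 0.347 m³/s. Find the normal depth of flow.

Manning's equation rearranged: A R^(2/3) = nQ / (1·√S) = 0.017 × 0.347 / (√0.00038) = 0.3026.
Try y = 0.737 m: A R^(2/3) = 0.3493 — over.
Try y = 0.466 m: A R^(2/3) = 0.1606 — short.
Try y = 0.672 m: A R^(2/3) = 0.3029 — close enough.

y_n = 0.672 m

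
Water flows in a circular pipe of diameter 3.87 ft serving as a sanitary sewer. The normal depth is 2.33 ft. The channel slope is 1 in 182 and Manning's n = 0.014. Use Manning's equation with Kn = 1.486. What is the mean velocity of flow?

For a circular section of diameter D = 3.87 ft at depth y = 2.33 ft, the central angle is θ = 2 arccos(1 − 2y/D) = 3.553 rad. Then A = (D²/8)(θ − sin θ) = 7.399 ft² and P = Dθ/2 = 6.875 ft.
Hydraulic radius R = A/P = 7.399/6.875 = 1.076 ft.
From Manning's equation, V = (1.486/n) R^(2/3) S^(1/2) = (1.486/0.014) × 1.076^(2/3) × 0.005495^(1/2) = 8.26 ft/s.

V = 8.26 ft/s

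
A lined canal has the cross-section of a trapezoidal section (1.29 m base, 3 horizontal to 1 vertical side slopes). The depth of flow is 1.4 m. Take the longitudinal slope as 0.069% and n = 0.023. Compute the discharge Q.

With bottom width b = 1.29 m and side slope z = 3: A = (b + zy)y = (1.29 + 3×1.4)×1.4 = 7.686 m²; P = b + 2y√(1+z²) = 1.29 + 2×1.4×3.162 = 10.14 m.
Hydraulic radius R = A/P = 7.686/10.14 = 0.7577 m.
Manning's equation: Q = (1/n) A R^(2/3) S^(1/2) = (1/0.023) × 7.686 × 0.7577^(2/3) × 0.00069^(1/2) = 7.3 m³/s.

Q = 7.3 m³/s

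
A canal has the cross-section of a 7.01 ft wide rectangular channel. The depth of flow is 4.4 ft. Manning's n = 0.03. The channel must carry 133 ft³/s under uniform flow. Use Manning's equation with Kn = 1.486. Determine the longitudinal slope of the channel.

S = 0.00311

Flow area A = b·y = 7.01 × 4.4 = 30.84 ft². Wetted perimeter P = b + 2y = 7.01 + 2×4.4 = 15.81 ft.
Hydraulic radius R = A/P = 30.84/15.81 = 1.951 ft.
From Manning's equation, S = [nQ / (1.486 A R^(2/3))]² = [0.03 × 133 / (1.486 × 30.84 × 1.951^(2/3))]² = 0.00311.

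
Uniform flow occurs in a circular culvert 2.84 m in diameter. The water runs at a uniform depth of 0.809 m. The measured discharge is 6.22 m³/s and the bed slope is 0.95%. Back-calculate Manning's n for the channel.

For a circular section of diameter D = 2.84 m at depth y = 0.809 m, the central angle is θ = 2 arccos(1 − 2y/D) = 2.252 rad. Then A = (D²/8)(θ − sin θ) = 1.487 m² and P = Dθ/2 = 3.198 m.
Hydraulic radius R = A/P = 1.487/3.198 = 0.4651 m.
Rearranging Manning's equation: n = (1/Q) A R^(2/3) S^(1/2) = (1/6.22) × 1.487 × 0.4651^(2/3) × √0.0095 = 0.014.

n = 0.014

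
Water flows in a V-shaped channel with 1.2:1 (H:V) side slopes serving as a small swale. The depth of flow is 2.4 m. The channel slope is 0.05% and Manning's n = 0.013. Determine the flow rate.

For a triangular section with side slope z = 1.2: A = zy² = 1.2×2.4² = 6.912 m²; P = 2y√(1+z²) = 2×2.4×1.562 = 7.498 m.
Hydraulic radius R = A/P = 6.912/7.498 = 0.9219 m.
Manning's equation: Q = (1/n) A R^(2/3) S^(1/2) = (1/0.013) × 6.912 × 0.9219^(2/3) × 0.0005^(1/2) = 11.3 m³/s.

Q = 11.3 m³/s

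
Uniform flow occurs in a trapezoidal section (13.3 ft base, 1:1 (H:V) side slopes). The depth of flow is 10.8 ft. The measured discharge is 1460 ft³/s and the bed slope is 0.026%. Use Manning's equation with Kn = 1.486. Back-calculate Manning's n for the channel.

n = 0.014

With bottom width b = 13.3 ft and side slope z = 1: A = (b + zy)y = (13.3 + 1×10.8)×10.8 = 260.3 ft²; P = b + 2y√(1+z²) = 13.3 + 2×10.8×1.414 = 43.85 ft.
Hydraulic radius R = A/P = 260.3/43.85 = 5.936 ft.
Rearranging Manning's equation: n = (1.486/Q) A R^(2/3) S^(1/2) = (1.486/1460) × 260.3 × 5.936^(2/3) × √0.00026 = 0.014.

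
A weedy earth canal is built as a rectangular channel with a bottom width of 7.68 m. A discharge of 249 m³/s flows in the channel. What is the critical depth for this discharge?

y_c = 4.75 m

For a rectangular channel, critical depth y_c = (q²/g)^(1/3) where q = Q/b = 249/7.68 = 32.42 m²/s.
So y_c = (32.42²/9.81)^(1/3) = 4.75 m.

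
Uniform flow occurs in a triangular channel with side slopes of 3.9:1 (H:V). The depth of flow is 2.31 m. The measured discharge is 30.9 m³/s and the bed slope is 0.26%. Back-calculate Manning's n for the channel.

n = 0.037

For a triangular section with side slope z = 3.9: A = zy² = 3.9×2.31² = 20.81 m²; P = 2y√(1+z²) = 2×2.31×4.026 = 18.6 m.
Hydraulic radius R = A/P = 20.81/18.6 = 1.119 m.
Rearranging Manning's equation: n = (1/Q) A R^(2/3) S^(1/2) = (1/30.9) × 20.81 × 1.119^(2/3) × √0.0026 = 0.037.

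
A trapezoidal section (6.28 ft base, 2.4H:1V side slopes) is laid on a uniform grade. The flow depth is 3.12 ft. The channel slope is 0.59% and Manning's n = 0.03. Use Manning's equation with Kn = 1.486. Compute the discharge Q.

Q = 251 ft³/s

With bottom width b = 6.28 ft and side slope z = 2.4: A = (b + zy)y = (6.28 + 2.4×3.12)×3.12 = 42.96 ft²; P = b + 2y√(1+z²) = 6.28 + 2×3.12×2.6 = 22.5 ft.
Hydraulic radius R = A/P = 42.96/22.5 = 1.909 ft.
Manning's equation: Q = (1.486/n) A R^(2/3) S^(1/2) = (1.486/0.03) × 42.96 × 1.909^(2/3) × 0.0059^(1/2) = 251 ft³/s.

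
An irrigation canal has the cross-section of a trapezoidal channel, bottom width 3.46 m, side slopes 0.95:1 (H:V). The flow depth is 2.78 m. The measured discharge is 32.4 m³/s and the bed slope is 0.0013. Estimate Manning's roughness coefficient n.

n = 0.025

With bottom width b = 3.46 m and side slope z = 0.95: A = (b + zy)y = (3.46 + 0.95×2.78)×2.78 = 16.96 m²; P = b + 2y√(1+z²) = 3.46 + 2×2.78×1.379 = 11.13 m.
Hydraulic radius R = A/P = 16.96/11.13 = 1.524 m.
Rearranging Manning's equation: n = (1/Q) A R^(2/3) S^(1/2) = (1/32.4) × 16.96 × 1.524^(2/3) × √0.0013 = 0.025.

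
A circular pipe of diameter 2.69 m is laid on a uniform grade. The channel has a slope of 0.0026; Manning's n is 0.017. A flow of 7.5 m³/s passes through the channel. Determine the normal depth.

y_n = 1.46 m

Manning's equation rearranged: A R^(2/3) = nQ / (1·√S) = 0.017 × 7.5 / (√0.0026) = 2.5.
Trying y = 1.75 m: A R^(2/3) = 3.304 — too large.
Trying y = 1.25 m: A R^(2/3) = 1.923 — too small.
Trying y = 1.46 m: A R^(2/3) = 2.501 — close enough.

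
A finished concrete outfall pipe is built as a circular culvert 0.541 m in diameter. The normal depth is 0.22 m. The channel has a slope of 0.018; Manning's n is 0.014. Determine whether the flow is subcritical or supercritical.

For a circular section of diameter D = 0.541 m at depth y = 0.22 m, the central angle is θ = 2 arccos(1 − 2y/D) = 2.766 rad. Then A = (D²/8)(θ − sin θ) = 0.08777 m² and P = Dθ/2 = 0.7482 m.
Hydraulic radius R = A/P = 0.08777/0.7482 = 0.1173 m.
V = (1/n) R^(2/3) √S = (1/0.014) × 0.1173^(2/3) × √0.018 = 2.297 m/s. Hydraulic depth D_h = A/T = 0.08777/0.5315 = 0.1651 m.
Froude number Fr = V/√(g·D_h) = 2.297/√(9.81×0.1651) = 1.8, which is greater than 1, so the flow is supercritical.

supercritical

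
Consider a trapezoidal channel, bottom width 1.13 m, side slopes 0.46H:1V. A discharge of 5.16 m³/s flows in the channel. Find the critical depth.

y_c = 1.1 m

At critical depth, Q² T / (g A³) = 1, i.e. A³/T = Q²/g = 5.16²/9.81 = 2.714.
At y = 0.929 m: A³/T = 1.526 — short.
At y = 1.1 m: A³/T = 2.721 — matches.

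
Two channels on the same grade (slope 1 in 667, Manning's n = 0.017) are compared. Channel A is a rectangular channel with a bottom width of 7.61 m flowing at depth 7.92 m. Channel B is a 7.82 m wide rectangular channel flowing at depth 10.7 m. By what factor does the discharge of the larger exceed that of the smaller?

1.49

Channel A: Flow area A = b·y = 7.61 × 7.92 = 60.27 m². Wetted perimeter P = b + 2y = 7.61 + 2×7.92 = 23.45 m. Hydraulic radius R = A/P = 60.27/23.45 = 2.57 m. Q_A = (1/0.017)·60.27·2.57^(2/3)·√0.001499 = 257.6 m³/s.
Channel B: Flow area A = b·y = 7.82 × 10.7 = 83.67 m². Wetted perimeter P = b + 2y = 7.82 + 2×10.7 = 29.22 m. Hydraulic radius R = A/P = 83.67/29.22 = 2.864 m. Q_B = (1/0.017)·83.67·2.864^(2/3)·√0.001499 = 384.3 m³/s.
The larger discharge is 384.3 m³/s and the smaller is 257.6 m³/s; the ratio is 1.49.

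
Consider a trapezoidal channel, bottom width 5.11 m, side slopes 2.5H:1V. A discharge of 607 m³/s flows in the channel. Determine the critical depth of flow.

At critical depth, Q² T / (g A³) = 1, i.e. A³/T = Q²/g = 607²/9.81 = 37560.
Trying y = 6.15 m: A³/T = 55760 — too large.
Trying y = 5.62 m: A³/T = 37590 — matches.

y_c = 5.62 m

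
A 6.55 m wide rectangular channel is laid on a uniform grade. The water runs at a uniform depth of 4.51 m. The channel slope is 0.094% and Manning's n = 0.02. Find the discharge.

Flow area A = b·y = 6.55 × 4.51 = 29.54 m². Wetted perimeter P = b + 2y = 6.55 + 2×4.51 = 15.57 m.
Hydraulic radius R = A/P = 29.54/15.57 = 1.897 m.
Manning's equation: Q = (1/n) A R^(2/3) S^(1/2) = (1/0.02) × 29.54 × 1.897^(2/3) × 0.00094^(1/2) = 69.4 m³/s.

Q = 69.4 m³/s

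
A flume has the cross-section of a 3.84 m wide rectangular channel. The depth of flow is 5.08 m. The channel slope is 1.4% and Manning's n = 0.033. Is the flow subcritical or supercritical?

subcritical

Flow area A = b·y = 3.84 × 5.08 = 19.51 m². Wetted perimeter P = b + 2y = 3.84 + 2×5.08 = 14 m.
Hydraulic radius R = A/P = 19.51/14 = 1.393 m.
V = (1/n) R^(2/3) √S = (1/0.033) × 1.393^(2/3) × √0.014 = 4.473 m/s. Hydraulic depth D_h = A/T = 19.51/3.84 = 5.08 m.
Froude number Fr = V/√(g·D_h) = 4.473/√(9.81×5.08) = 0.634, which is less than 1, so the flow is subcritical.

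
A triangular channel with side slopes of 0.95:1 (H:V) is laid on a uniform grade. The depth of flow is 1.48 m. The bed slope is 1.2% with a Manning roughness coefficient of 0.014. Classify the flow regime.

supercritical

For a triangular section with side slope z = 0.95: A = zy² = 0.95×1.48² = 2.081 m²; P = 2y√(1+z²) = 2×1.48×1.379 = 4.083 m.
Hydraulic radius R = A/P = 2.081/4.083 = 0.5097 m.
V = (1/n) R^(2/3) √S = (1/0.014) × 0.5097^(2/3) × √0.012 = 4.993 m/s. Hydraulic depth D_h = A/T = 2.081/2.812 = 0.74 m.
Froude number Fr = V/√(g·D_h) = 4.993/√(9.81×0.74) = 1.85, which is greater than 1, so the flow is supercritical.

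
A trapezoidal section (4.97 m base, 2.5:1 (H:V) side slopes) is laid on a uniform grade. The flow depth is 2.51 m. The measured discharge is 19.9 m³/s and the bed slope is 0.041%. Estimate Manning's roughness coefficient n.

n = 0.0381

With bottom width b = 4.97 m and side slope z = 2.5: A = (b + zy)y = (4.97 + 2.5×2.51)×2.51 = 28.22 m²; P = b + 2y√(1+z²) = 4.97 + 2×2.51×2.693 = 18.49 m.
Hydraulic radius R = A/P = 28.22/18.49 = 1.527 m.
Rearranging Manning's equation: n = (1/Q) A R^(2/3) S^(1/2) = (1/19.9) × 28.22 × 1.527^(2/3) × √0.00041 = 0.0381.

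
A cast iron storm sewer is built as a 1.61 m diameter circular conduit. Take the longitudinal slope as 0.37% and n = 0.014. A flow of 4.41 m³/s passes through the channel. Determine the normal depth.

y_n = 1.21 m

Manning's equation rearranged: A R^(2/3) = nQ / (1·√S) = 0.014 × 4.41 / (√0.0037) = 1.015.
Try y = 1.48 m: A R^(2/3) = 1.191 — over.
Try y = 0.862 m: A R^(2/3) = 0.6221 — short.
Try y = 1.21 m: A R^(2/3) = 1.014 — matches.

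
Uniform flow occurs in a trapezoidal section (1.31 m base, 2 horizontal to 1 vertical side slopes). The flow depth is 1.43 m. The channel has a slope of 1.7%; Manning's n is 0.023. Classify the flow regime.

supercritical

With bottom width b = 1.31 m and side slope z = 2: A = (b + zy)y = (1.31 + 2×1.43)×1.43 = 5.963 m²; P = b + 2y√(1+z²) = 1.31 + 2×1.43×2.236 = 7.705 m.
Hydraulic radius R = A/P = 5.963/7.705 = 0.7739 m.
V = (1/n) R^(2/3) √S = (1/0.023) × 0.7739^(2/3) × √0.017 = 4.778 m/s. Hydraulic depth D_h = A/T = 5.963/7.03 = 0.8482 m.
Froude number Fr = V/√(g·D_h) = 4.778/√(9.81×0.8482) = 1.66, which is greater than 1, so the flow is supercritical.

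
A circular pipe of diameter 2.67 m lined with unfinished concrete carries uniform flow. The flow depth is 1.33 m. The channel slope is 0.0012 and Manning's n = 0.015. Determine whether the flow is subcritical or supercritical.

For a circular section of diameter D = 2.67 m at depth y = 1.33 m, the central angle is θ = 2 arccos(1 − 2y/D) = 3.134 rad. Then A = (D²/8)(θ − sin θ) = 2.786 m² and P = Dθ/2 = 4.184 m.
Hydraulic radius R = A/P = 2.786/4.184 = 0.6659 m.
V = (1/n) R^(2/3) √S = (1/0.015) × 0.6659^(2/3) × √0.0012 = 1.761 m/s. Hydraulic depth D_h = A/T = 2.786/2.67 = 1.044 m.
Froude number Fr = V/√(g·D_h) = 1.761/√(9.81×1.044) = 0.55, which is less than 1, so the flow is subcritical.

subcritical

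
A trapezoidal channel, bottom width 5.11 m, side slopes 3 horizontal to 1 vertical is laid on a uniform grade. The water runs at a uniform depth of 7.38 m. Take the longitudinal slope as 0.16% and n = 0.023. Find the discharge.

With bottom width b = 5.11 m and side slope z = 3: A = (b + zy)y = (5.11 + 3×7.38)×7.38 = 201.1 m²; P = b + 2y√(1+z²) = 5.11 + 2×7.38×3.162 = 51.79 m.
Hydraulic radius R = A/P = 201.1/51.79 = 3.883 m.
Manning's equation: Q = (1/n) A R^(2/3) S^(1/2) = (1/0.023) × 201.1 × 3.883^(2/3) × 0.0016^(1/2) = 864 m³/s.

Q = 864 m³/s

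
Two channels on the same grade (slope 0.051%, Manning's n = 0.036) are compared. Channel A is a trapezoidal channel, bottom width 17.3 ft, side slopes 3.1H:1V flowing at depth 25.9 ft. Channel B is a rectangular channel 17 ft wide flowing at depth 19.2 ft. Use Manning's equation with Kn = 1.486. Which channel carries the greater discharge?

Channel A: With bottom width b = 17.3 ft and side slope z = 3.1: A = (b + zy)y = (17.3 + 3.1×25.9)×25.9 = 2528 ft²; P = b + 2y√(1+z²) = 17.3 + 2×25.9×3.257 = 186 ft. Hydraulic radius R = A/P = 2528/186 = 13.59 ft. Q_A = (1.486/0.036)·2528·13.59^(2/3)·√0.00051 = 13420 ft³/s.
Channel B: Flow area A = b·y = 17 × 19.2 = 326.4 ft². Wetted perimeter P = b + 2y = 17 + 2×19.2 = 55.4 ft. Hydraulic radius R = A/P = 326.4/55.4 = 5.892 ft. Q_B = (1.486/0.036)·326.4·5.892^(2/3)·√0.00051 = 992.5 ft³/s.
Q_A = 13420 ft³/s vs Q_B = 992.5 ft³/s, so channel A carries more.

channel A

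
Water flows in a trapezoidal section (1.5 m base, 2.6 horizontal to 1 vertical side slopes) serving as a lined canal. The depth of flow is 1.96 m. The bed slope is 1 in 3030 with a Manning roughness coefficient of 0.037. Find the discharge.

Q = 6.52 m³/s

With bottom width b = 1.5 m and side slope z = 2.6: A = (b + zy)y = (1.5 + 2.6×1.96)×1.96 = 12.93 m²; P = b + 2y√(1+z²) = 1.5 + 2×1.96×2.786 = 12.42 m.
Hydraulic radius R = A/P = 12.93/12.42 = 1.041 m.
Manning's equation: Q = (1/n) A R^(2/3) S^(1/2) = (1/0.037) × 12.93 × 1.041^(2/3) × 0.00033^(1/2) = 6.52 m³/s.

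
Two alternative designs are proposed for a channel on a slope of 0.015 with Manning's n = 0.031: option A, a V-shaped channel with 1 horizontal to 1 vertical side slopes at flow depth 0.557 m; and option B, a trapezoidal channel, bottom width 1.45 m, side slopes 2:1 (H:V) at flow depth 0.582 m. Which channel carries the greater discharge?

channel B

Channel A: For a triangular section with side slope z = 1: A = zy² = 1×0.557² = 0.3102 m²; P = 2y√(1+z²) = 2×0.557×1.414 = 1.575 m. Hydraulic radius R = A/P = 0.3102/1.575 = 0.1969 m. Q_A = (1/0.031)·0.3102·0.1969^(2/3)·√0.015 = 0.4149 m³/s.
Channel B: With bottom width b = 1.45 m and side slope z = 2: A = (b + zy)y = (1.45 + 2×0.582)×0.582 = 1.521 m²; P = b + 2y√(1+z²) = 1.45 + 2×0.582×2.236 = 4.053 m. Hydraulic radius R = A/P = 1.521/4.053 = 0.3754 m. Q_B = (1/0.031)·1.521·0.3754^(2/3)·√0.015 = 3.128 m³/s.
Q_A = 0.4149 m³/s vs Q_B = 3.128 m³/s, so channel B carries more.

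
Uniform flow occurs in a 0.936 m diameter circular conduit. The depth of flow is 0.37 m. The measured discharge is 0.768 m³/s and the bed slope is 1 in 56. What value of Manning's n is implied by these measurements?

n = 0.015

For a circular section of diameter D = 0.936 m at depth y = 0.37 m, the central angle is θ = 2 arccos(1 − 2y/D) = 2.72 rad. Then A = (D²/8)(θ − sin θ) = 0.253 m² and P = Dθ/2 = 1.273 m.
Hydraulic radius R = A/P = 0.253/1.273 = 0.1988 m.
Rearranging Manning's equation: n = (1/Q) A R^(2/3) S^(1/2) = (1/0.768) × 0.253 × 0.1988^(2/3) × √0.01786 = 0.015.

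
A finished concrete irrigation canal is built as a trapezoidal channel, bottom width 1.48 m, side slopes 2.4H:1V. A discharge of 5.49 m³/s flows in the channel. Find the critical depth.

At critical depth, Q² T / (g A³) = 1, i.e. A³/T = Q²/g = 5.49²/9.81 = 3.072.
Trying y = 0.551 m: A³/T = 0.8926 — low.
Trying y = 0.947 m: A³/T = 7.449 — high.
Trying y = 0.759 m: A³/T = 3.072 — close enough.

y_c = 0.759 m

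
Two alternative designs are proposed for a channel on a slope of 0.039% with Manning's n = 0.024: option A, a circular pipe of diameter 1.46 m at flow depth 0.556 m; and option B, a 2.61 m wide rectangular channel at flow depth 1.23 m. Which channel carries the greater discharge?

Channel A: For a circular section of diameter D = 1.46 m at depth y = 0.556 m, the central angle is θ = 2 arccos(1 − 2y/D) = 2.66 rad. Then A = (D²/8)(θ − sin θ) = 0.5855 m² and P = Dθ/2 = 1.942 m. Hydraulic radius R = A/P = 0.5855/1.942 = 0.3015 m. Q_A = (1/0.024)·0.5855·0.3015^(2/3)·√0.00039 = 0.2166 m³/s.
Channel B: Flow area A = b·y = 2.61 × 1.23 = 3.21 m². Wetted perimeter P = b + 2y = 2.61 + 2×1.23 = 5.07 m. Hydraulic radius R = A/P = 3.21/5.07 = 0.6332 m. Q_B = (1/0.024)·3.21·0.6332^(2/3)·√0.00039 = 1.948 m³/s.
Q_A = 0.2166 m³/s vs Q_B = 1.948 m³/s, so channel B carries more.

channel B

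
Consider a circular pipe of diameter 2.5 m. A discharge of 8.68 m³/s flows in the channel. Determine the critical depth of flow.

y_c = 1.34 m

At critical depth, Q² T / (g A³) = 1, i.e. A³/T = Q²/g = 8.68²/9.81 = 7.68.
Try y = 1.46 m: A³/T = 10.7 — over.
Try y = 0.961 m: A³/T = 2.16 — short.
Try y = 1.34 m: A³/T = 7.712 — matches.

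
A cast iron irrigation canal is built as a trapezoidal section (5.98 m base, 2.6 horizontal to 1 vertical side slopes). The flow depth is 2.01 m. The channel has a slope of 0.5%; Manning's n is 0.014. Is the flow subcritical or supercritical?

With bottom width b = 5.98 m and side slope z = 2.6: A = (b + zy)y = (5.98 + 2.6×2.01)×2.01 = 22.52 m²; P = b + 2y√(1+z²) = 5.98 + 2×2.01×2.786 = 17.18 m.
Hydraulic radius R = A/P = 22.52/17.18 = 1.311 m.
V = (1/n) R^(2/3) √S = (1/0.014) × 1.311^(2/3) × √0.005 = 6.051 m/s. Hydraulic depth D_h = A/T = 22.52/16.43 = 1.371 m.
Froude number Fr = V/√(g·D_h) = 6.051/√(9.81×1.371) = 1.65, which is greater than 1, so the flow is supercritical.

supercritical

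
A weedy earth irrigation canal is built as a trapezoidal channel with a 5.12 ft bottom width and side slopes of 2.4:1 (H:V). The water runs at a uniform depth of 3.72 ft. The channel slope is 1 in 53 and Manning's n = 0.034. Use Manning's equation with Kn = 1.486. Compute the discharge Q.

Q = 520 ft³/s

With bottom width b = 5.12 ft and side slope z = 2.4: A = (b + zy)y = (5.12 + 2.4×3.72)×3.72 = 52.26 ft²; P = b + 2y√(1+z²) = 5.12 + 2×3.72×2.6 = 24.46 ft.
Hydraulic radius R = A/P = 52.26/24.46 = 2.136 ft.
Manning's equation: Q = (1.486/n) A R^(2/3) S^(1/2) = (1.486/0.034) × 52.26 × 2.136^(2/3) × 0.01887^(1/2) = 520 ft³/s.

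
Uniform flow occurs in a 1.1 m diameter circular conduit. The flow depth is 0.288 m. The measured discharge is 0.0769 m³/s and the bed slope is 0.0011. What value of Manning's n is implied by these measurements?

For a circular section of diameter D = 1.1 m at depth y = 0.288 m, the central angle is θ = 2 arccos(1 − 2y/D) = 2.149 rad. Then A = (D²/8)(θ − sin θ) = 0.1983 m² and P = Dθ/2 = 1.182 m.
Hydraulic radius R = A/P = 0.1983/1.182 = 0.1678 m.
Rearranging Manning's equation: n = (1/Q) A R^(2/3) S^(1/2) = (1/0.0769) × 0.1983 × 0.1678^(2/3) × √0.0011 = 0.026.

n = 0.026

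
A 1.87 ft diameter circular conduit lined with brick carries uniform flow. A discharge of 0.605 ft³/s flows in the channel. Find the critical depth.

At critical depth, Q² T / (g A³) = 1, i.e. A³/T = Q²/g = 0.605²/32.2 = 0.01137.
Trying y = 0.304 ft: A³/T = 0.01772 — over.
Trying y = 0.189 ft: A³/T = 0.002715 — short.
Trying y = 0.272 ft: A³/T = 0.01144 — close enough.

y_c = 0.272 ft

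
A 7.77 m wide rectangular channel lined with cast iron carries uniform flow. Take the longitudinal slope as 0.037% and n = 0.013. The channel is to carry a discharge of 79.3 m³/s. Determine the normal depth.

Manning's equation rearranged: A R^(2/3) = nQ / (1·√S) = 0.013 × 79.3 / (√0.00037) = 53.59.
At y = 4.99 m: A R^(2/3) = 65.27 — high.
At y = 3.29 m: A R^(2/3) = 37.57 — low.
At y = 4.29 m: A R^(2/3) = 53.59 — matches.

y_n = 4.29 m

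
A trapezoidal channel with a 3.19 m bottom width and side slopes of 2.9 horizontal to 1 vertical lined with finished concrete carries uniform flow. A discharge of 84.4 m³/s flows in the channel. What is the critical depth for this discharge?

At critical depth, Q² T / (g A³) = 1, i.e. A³/T = Q²/g = 84.4²/9.81 = 726.1.
Trying y = 1.67 m: A³/T = 187.5 — too small.
Trying y = 2.32 m: A³/T = 731.9 — ≈ 726.1.

y_c = 2.32 m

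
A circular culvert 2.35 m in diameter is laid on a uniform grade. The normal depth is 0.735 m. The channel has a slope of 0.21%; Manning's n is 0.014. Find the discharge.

For a circular section of diameter D = 2.35 m at depth y = 0.735 m, the central angle is θ = 2 arccos(1 − 2y/D) = 2.374 rad. Then A = (D²/8)(θ − sin θ) = 1.159 m² and P = Dθ/2 = 2.789 m.
Hydraulic radius R = A/P = 1.159/2.789 = 0.4156 m.
Manning's equation: Q = (1/n) A R^(2/3) S^(1/2) = (1/0.014) × 1.159 × 0.4156^(2/3) × 0.0021^(1/2) = 2.11 m³/s.

Q = 2.11 m³/s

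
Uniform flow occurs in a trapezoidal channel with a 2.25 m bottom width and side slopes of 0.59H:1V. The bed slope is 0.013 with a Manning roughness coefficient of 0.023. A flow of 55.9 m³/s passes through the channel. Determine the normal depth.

Manning's equation rearranged: A R^(2/3) = nQ / (1·√S) = 0.023 × 55.9 / (√0.013) = 11.28.
At y = 1.8 m: A R^(2/3) = 5.669 — low.
At y = 3.34 m: A R^(2/3) = 17.72 — high.
At y = 2.63 m: A R^(2/3) = 11.27 — ≈ 11.28.

y_n = 2.63 m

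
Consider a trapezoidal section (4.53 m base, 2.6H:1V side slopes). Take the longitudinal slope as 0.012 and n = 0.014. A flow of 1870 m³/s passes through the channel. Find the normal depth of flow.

Manning's equation rearranged: A R^(2/3) = nQ / (1·√S) = 0.014 × 1870 / (√0.012) = 239.
At y = 7.34 m: A R^(2/3) = 423.2 — over.
At y = 4.54 m: A R^(2/3) = 136.1 — short.
At y = 5.78 m: A R^(2/3) = 239.2 — close enough.

y_n = 5.78 m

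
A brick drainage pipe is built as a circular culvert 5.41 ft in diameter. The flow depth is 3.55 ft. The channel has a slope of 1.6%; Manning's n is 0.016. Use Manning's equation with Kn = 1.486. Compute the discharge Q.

For a circular section of diameter D = 5.41 ft at depth y = 3.55 ft, the central angle is θ = 2 arccos(1 − 2y/D) = 3.777 rad. Then A = (D²/8)(θ − sin θ) = 15.99 ft² and P = Dθ/2 = 10.22 ft.
Hydraulic radius R = A/P = 15.99/10.22 = 1.565 ft.
Manning's equation: Q = (1.486/n) A R^(2/3) S^(1/2) = (1.486/0.016) × 15.99 × 1.565^(2/3) × 0.016^(1/2) = 253 ft³/s.

Q = 253 ft³/s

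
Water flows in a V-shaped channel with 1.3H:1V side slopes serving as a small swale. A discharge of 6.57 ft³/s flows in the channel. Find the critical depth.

At critical depth, Q² T / (g A³) = 1, i.e. A³/T = Q²/g = 6.57²/32.2 = 1.341.
Trying y = 0.855 ft: A³/T = 0.3861 — too small.
Trying y = 1.39 ft: A³/T = 4.385 — too large.
Trying y = 1.1 ft: A³/T = 1.361 — close enough.

y_c = 1.1 ft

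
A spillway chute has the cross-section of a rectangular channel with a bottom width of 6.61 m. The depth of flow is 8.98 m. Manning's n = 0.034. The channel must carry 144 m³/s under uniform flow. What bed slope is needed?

S = 0.0021

Flow area A = b·y = 6.61 × 8.98 = 59.36 m². Wetted perimeter P = b + 2y = 6.61 + 2×8.98 = 24.57 m.
Hydraulic radius R = A/P = 59.36/24.57 = 2.416 m.
From Manning's equation, S = [nQ / (1 A R^(2/3))]² = [0.034 × 144 / (1 × 59.36 × 2.416^(2/3))]² = 0.0021.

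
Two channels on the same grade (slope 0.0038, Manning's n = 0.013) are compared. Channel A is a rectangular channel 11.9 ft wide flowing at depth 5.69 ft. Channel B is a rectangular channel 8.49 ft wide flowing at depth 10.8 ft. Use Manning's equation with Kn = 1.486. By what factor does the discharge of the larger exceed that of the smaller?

1.4

Channel A: Flow area A = b·y = 11.9 × 5.69 = 67.71 ft². Wetted perimeter P = b + 2y = 11.9 + 2×5.69 = 23.28 ft. Hydraulic radius R = A/P = 67.71/23.28 = 2.909 ft. Q_A = (1.486/0.013)·67.71·2.909^(2/3)·√0.0038 = 972.2 ft³/s.
Channel B: Flow area A = b·y = 8.49 × 10.8 = 91.69 ft². Wetted perimeter P = b + 2y = 8.49 + 2×10.8 = 30.09 ft. Hydraulic radius R = A/P = 91.69/30.09 = 3.047 ft. Q_B = (1.486/0.013)·91.69·3.047^(2/3)·√0.0038 = 1358 ft³/s.
The larger discharge is 1358 ft³/s and the smaller is 972.2 ft³/s; the ratio is 1.4.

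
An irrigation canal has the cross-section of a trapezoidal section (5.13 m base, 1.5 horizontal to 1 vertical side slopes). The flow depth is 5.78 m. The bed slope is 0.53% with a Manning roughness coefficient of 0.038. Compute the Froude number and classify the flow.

subcritical

With bottom width b = 5.13 m and side slope z = 1.5: A = (b + zy)y = (5.13 + 1.5×5.78)×5.78 = 79.76 m²; P = b + 2y√(1+z²) = 5.13 + 2×5.78×1.803 = 25.97 m.
Hydraulic radius R = A/P = 79.76/25.97 = 3.071 m.
V = (1/n) R^(2/3) √S = (1/0.038) × 3.071^(2/3) × √0.0053 = 4.048 m/s. Hydraulic depth D_h = A/T = 79.76/22.47 = 3.55 m.
Froude number Fr = V/√(g·D_h) = 4.048/√(9.81×3.55) = 0.686, which is less than 1, so the flow is subcritical.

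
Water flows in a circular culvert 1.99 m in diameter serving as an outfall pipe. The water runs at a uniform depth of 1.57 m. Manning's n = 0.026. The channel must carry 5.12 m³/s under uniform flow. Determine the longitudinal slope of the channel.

S = 0.005

For a circular section of diameter D = 1.99 m at depth y = 1.57 m, the central angle is θ = 2 arccos(1 − 2y/D) = 4.374 rad. Then A = (D²/8)(θ − sin θ) = 2.632 m² and P = Dθ/2 = 4.352 m.
Hydraulic radius R = A/P = 2.632/4.352 = 0.6048 m.
From Manning's equation, S = [nQ / (1 A R^(2/3))]² = [0.026 × 5.12 / (1 × 2.632 × 0.6048^(2/3))]² = 0.005.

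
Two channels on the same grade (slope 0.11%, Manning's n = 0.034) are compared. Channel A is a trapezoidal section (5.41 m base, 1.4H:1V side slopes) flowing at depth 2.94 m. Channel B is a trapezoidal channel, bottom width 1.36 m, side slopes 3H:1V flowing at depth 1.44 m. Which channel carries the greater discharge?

Channel A: With bottom width b = 5.41 m and side slope z = 1.4: A = (b + zy)y = (5.41 + 1.4×2.94)×2.94 = 28.01 m²; P = b + 2y√(1+z²) = 5.41 + 2×2.94×1.72 = 15.53 m. Hydraulic radius R = A/P = 28.01/15.53 = 1.804 m. Q_A = (1/0.034)·28.01·1.804^(2/3)·√0.0011 = 40.48 m³/s.
Channel B: With bottom width b = 1.36 m and side slope z = 3: A = (b + zy)y = (1.36 + 3×1.44)×1.44 = 8.179 m²; P = b + 2y√(1+z²) = 1.36 + 2×1.44×3.162 = 10.47 m. Hydraulic radius R = A/P = 8.179/10.47 = 0.7814 m. Q_B = (1/0.034)·8.179·0.7814^(2/3)·√0.0011 = 6.769 m³/s.
Q_A = 40.48 m³/s vs Q_B = 6.769 m³/s, so channel A carries more.

channel A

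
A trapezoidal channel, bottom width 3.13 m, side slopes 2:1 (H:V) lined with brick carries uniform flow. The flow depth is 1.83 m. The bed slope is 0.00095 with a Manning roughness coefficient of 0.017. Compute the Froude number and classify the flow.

subcritical

With bottom width b = 3.13 m and side slope z = 2: A = (b + zy)y = (3.13 + 2×1.83)×1.83 = 12.43 m²; P = b + 2y√(1+z²) = 3.13 + 2×1.83×2.236 = 11.31 m.
Hydraulic radius R = A/P = 12.43/11.31 = 1.098 m.
V = (1/n) R^(2/3) √S = (1/0.017) × 1.098^(2/3) × √0.00095 = 1.93 m/s. Hydraulic depth D_h = A/T = 12.43/10.45 = 1.189 m.
Froude number Fr = V/√(g·D_h) = 1.93/√(9.81×1.189) = 0.565, which is less than 1, so the flow is subcritical.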